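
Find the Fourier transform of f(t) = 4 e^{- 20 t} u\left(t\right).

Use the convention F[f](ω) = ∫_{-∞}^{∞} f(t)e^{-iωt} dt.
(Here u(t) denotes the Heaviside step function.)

F(ω) = \frac{4}{i \omega + 20}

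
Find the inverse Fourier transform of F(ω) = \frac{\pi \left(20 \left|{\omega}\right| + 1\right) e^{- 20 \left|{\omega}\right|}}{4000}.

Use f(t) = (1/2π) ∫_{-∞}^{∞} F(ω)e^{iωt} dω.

f(t) = \frac{4}{\left(t^{2} + 400\right)^{2}}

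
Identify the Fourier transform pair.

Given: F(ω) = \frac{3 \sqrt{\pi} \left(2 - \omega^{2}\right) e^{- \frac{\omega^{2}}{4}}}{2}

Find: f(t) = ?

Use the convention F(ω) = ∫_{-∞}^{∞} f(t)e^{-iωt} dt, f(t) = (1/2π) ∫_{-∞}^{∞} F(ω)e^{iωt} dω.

f(t) = 6 t^{2} e^{- t^{2}}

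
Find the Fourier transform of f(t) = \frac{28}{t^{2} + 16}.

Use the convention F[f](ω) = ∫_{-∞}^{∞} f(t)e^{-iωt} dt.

F(ω) = 7 \pi e^{- 4 \left|{\omega}\right|}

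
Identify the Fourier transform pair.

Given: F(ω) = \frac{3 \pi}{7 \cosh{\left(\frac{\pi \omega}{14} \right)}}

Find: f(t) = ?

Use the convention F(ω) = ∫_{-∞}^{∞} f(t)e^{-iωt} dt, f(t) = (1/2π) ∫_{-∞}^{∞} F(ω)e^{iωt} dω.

f(t) = \frac{3}{\cosh{\left(7 t \right)}}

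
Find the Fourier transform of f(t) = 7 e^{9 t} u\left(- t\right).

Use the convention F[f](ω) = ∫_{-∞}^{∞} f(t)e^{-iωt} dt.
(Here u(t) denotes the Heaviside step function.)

F(ω) = - \frac{7}{i \omega - 9}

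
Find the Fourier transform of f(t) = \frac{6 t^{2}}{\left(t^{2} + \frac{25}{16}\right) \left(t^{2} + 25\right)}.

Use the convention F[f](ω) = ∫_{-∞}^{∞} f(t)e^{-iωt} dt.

F(ω) = \frac{32 \pi e^{- 5 \left|{\omega}\right|}}{25} - \frac{8 \pi e^{- \frac{5 \left|{\omega}\right|}{4}}}{25}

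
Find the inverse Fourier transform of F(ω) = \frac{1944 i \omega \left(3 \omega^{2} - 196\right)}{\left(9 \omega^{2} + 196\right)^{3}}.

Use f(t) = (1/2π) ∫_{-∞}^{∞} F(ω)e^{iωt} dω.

f(t) = 2 t e^{- \frac{14 \left|{t}\right|}{3}} \left|{t}\right|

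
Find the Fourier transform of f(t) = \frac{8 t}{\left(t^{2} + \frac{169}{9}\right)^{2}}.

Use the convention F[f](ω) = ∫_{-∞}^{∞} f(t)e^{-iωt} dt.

F(ω) = - \frac{12 i \pi \omega e^{- \frac{13 \left|{\omega}\right|}{3}}}{13}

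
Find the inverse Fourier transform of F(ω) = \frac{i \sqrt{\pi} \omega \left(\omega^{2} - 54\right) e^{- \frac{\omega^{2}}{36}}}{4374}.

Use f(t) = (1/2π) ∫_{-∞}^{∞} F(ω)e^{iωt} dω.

f(t) = 4 t^{3} e^{- 9 t^{2}}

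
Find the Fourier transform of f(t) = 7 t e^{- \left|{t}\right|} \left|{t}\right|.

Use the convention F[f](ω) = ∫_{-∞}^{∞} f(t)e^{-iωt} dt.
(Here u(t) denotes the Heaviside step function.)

F(ω) = \frac{28 i \omega \left(\omega^{2} - 3\right)}{\left(\omega^{2} + 1\right)^{3}}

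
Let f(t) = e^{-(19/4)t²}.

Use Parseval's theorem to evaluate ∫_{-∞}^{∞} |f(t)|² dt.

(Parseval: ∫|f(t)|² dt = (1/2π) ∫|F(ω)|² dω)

∫|f(t)|² dt = \frac{\sqrt{38} \sqrt{\pi}}{19}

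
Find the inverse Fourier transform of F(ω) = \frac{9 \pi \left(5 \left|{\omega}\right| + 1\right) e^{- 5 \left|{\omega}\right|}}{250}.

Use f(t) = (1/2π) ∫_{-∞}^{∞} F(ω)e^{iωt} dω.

f(t) = \frac{9}{\left(t^{2} + 25\right)^{2}}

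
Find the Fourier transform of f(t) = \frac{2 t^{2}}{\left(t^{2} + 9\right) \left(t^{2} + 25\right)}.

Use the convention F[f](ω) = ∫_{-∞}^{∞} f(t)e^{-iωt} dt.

F(ω) = \frac{\pi \left(5 - 3 e^{2 \left|{\omega}\right|}\right) e^{- 5 \left|{\omega}\right|}}{8}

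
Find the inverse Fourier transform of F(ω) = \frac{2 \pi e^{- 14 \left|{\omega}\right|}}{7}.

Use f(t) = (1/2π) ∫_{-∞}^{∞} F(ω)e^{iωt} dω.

f(t) = \frac{4}{t^{2} + 196}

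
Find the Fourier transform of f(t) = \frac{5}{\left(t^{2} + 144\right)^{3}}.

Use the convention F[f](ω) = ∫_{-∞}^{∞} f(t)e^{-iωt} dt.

F(ω) = \frac{5 \pi \left(48 \omega^{2} + 12 \left|{\omega}\right| + 1\right) e^{- 12 \left|{\omega}\right|}}{663552}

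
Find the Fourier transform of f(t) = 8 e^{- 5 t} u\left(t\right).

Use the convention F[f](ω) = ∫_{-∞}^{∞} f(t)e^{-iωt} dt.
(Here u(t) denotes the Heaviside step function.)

F(ω) = \frac{8}{i \omega + 5}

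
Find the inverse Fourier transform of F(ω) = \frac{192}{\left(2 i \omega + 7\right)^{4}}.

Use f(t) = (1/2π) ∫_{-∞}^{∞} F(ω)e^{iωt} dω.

f(t) = 2 t^{3} e^{- \frac{7 t}{2}} u\left(t\right)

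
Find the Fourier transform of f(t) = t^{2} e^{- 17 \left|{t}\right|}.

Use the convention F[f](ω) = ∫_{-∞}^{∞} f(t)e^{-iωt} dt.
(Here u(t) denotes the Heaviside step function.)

F(ω) = \frac{68 \left(289 - 3 \omega^{2}\right)}{\left(\omega^{2} + 289\right)^{3}}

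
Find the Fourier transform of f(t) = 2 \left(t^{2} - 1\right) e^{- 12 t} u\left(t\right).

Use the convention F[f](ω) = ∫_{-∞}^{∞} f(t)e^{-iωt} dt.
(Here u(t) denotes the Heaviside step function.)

F(ω) = \frac{2 \left(2 i \omega - \left(i \omega + 12\right)^{3} + 24\right)}{\left(i \omega + 12\right)^{4}}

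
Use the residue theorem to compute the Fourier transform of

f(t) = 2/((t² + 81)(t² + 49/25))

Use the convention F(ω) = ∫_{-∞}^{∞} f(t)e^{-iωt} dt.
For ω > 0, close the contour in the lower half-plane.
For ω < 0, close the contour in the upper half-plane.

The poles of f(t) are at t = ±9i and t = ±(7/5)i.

Let g(z) = f(z)e^{-iωz}; for large |z| the factor e^{-iωz} decays in the lower half-plane when ω > 0 and in the upper half-plane when ω < 0.

Case ω > 0 (lower half-plane, clockwise contour ⇒ F(ω) = -2πi·ΣRes):
  Res_{z = - 9 i} g(z) = - \frac{25 i e^{- 9 \omega}}{17784}
  Res_{z = - \frac{7 i}{5}} g(z) = \frac{125 i e^{- \frac{7 \omega}{5}}}{13832}
  F(ω) = -2πi·ΣRes = - \frac{25 \pi e^{- 9 \omega}}{8892} + \frac{125 \pi e^{- \frac{7 \omega}{5}}}{6916}

Case ω < 0 (upper half-plane, counterclockwise contour ⇒ F(ω) = +2πi·ΣRes):
  Res_{z = 9 i} g(z) = \frac{25 i e^{9 \omega}}{17784}
  Res_{z = \frac{7 i}{5}} g(z) = - \frac{125 i e^{\frac{7 \omega}{5}}}{13832}
  F(ω) = 2πi·ΣRes = \frac{25 \pi \left(45 e^{\frac{7 \omega}{5}} - 7 e^{9 \omega}\right)}{62244}

Both cases combine into a single formula in |ω|:

F(ω) = - \frac{25 \pi e^{- 9 \left|{\omega}\right|}}{8892} + \frac{125 \pi e^{- \frac{7 \left|{\omega}\right|}{5}}}{6916}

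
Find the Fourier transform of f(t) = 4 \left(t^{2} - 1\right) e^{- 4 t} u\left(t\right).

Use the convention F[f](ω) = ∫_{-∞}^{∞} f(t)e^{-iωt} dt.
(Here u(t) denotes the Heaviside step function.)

F(ω) = \frac{4 \left(2 i \omega - \left(i \omega + 4\right)^{3} + 8\right)}{\left(i \omega + 4\right)^{4}}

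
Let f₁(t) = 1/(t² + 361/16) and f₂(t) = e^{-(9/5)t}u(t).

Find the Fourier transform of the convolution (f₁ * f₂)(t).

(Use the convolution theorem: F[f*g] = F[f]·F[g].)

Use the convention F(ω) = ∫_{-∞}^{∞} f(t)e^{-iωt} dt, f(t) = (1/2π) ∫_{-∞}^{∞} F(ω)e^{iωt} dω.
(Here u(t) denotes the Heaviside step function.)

F[f₁*f₂](ω) = \frac{20 \pi e^{- \frac{19 \left|{\omega}\right|}{4}}}{19 \left(5 i \omega + 9\right)}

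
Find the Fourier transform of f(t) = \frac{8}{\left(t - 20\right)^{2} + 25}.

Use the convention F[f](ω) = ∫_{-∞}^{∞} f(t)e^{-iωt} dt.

F(ω) = \frac{8 \pi e^{- 20 i \omega - 5 \left|{\omega}\right|}}{5}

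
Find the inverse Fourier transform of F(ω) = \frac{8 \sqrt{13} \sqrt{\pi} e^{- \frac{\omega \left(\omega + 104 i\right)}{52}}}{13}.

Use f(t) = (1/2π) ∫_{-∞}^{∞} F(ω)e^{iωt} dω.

f(t) = 8 e^{- 13 \left(t - 2\right)^{2}}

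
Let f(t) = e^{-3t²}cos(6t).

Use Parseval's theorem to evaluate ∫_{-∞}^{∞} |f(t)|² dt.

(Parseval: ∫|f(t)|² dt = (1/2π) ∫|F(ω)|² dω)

∫|f(t)|² dt = \frac{\sqrt{6} \sqrt{\pi} \left(1 + e^{6}\right)}{12 e^{6}}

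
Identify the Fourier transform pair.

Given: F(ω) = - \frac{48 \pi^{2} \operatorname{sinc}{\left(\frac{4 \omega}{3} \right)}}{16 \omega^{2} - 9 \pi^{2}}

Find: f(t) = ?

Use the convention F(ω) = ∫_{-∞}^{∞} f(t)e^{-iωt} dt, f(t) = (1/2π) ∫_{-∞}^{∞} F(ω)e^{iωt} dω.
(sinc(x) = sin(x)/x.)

f(t) = 4 \left(\begin{cases} \cos^{2}{\left(\frac{3 \pi t}{8} \right)} & \text{for}\: \left|{t}\right| < \frac{4}{3} \\0 & \text{otherwise} \end{cases}\right)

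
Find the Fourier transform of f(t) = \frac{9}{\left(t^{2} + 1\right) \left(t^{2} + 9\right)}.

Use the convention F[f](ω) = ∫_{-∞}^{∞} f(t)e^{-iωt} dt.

F(ω) = \frac{3 \pi \left(3 e^{2 \left|{\omega}\right|} - 1\right) e^{- 3 \left|{\omega}\right|}}{8}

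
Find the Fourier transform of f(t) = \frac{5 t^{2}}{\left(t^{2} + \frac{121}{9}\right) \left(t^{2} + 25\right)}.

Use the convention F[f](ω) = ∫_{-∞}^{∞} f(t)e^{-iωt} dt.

F(ω) = \frac{225 \pi e^{- 5 \left|{\omega}\right|}}{104} - \frac{165 \pi e^{- \frac{11 \left|{\omega}\right|}{3}}}{104}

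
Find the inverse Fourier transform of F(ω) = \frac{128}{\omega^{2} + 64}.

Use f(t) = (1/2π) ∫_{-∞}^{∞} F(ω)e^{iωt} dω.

f(t) = 8 e^{- 8 \left|{t}\right|}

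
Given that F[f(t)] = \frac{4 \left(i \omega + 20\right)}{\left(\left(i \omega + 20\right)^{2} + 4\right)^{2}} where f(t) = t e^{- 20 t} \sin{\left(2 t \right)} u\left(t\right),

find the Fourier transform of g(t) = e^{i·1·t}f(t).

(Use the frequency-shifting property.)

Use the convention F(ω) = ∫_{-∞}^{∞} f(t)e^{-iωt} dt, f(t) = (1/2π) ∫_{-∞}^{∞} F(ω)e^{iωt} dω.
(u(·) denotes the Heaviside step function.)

F[g](ω) = \frac{4 \left(i \left(\omega - 1\right) + 20\right)}{\left(\left(i \left(\omega - 1\right) + 20\right)^{2} + 4\right)^{2}}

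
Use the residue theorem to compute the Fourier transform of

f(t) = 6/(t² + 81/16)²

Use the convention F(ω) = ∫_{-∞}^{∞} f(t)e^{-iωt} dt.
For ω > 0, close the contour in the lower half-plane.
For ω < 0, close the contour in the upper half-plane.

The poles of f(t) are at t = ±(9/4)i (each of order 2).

Let g(z) = f(z)e^{-iωz}; for large |z| the factor e^{-iωz} decays in the lower half-plane when ω > 0 and in the upper half-plane when ω < 0.

Case ω > 0 (lower half-plane, clockwise contour ⇒ F(ω) = -2πi·ΣRes):
  Res_{z = - \frac{9 i}{4}} g(z) = \frac{8 i \left(9 \omega + 4\right) e^{- \frac{9 \omega}{4}}}{243} (pole of order 2)
  F(ω) = -2πi·ΣRes = \frac{16 \pi \left(9 \omega + 4\right) e^{- \frac{9 \omega}{4}}}{243}

Case ω < 0 (upper half-plane, counterclockwise contour ⇒ F(ω) = +2πi·ΣRes):
  Res_{z = \frac{9 i}{4}} g(z) = \frac{8 i \left(9 \omega - 4\right) e^{\frac{9 \omega}{4}}}{243} (pole of order 2)
  F(ω) = 2πi·ΣRes = \frac{16 \pi \left(4 - 9 \omega\right) e^{\frac{9 \omega}{4}}}{243}

Both cases combine into a single formula in |ω|:

F(ω) = \frac{16 \pi \left(9 \left|{\omega}\right| + 4\right) e^{- \frac{9 \left|{\omega}\right|}{4}}}{243}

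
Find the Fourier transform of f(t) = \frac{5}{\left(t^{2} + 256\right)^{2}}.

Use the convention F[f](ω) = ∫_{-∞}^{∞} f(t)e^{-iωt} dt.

F(ω) = \frac{5 \pi \left(16 \left|{\omega}\right| + 1\right) e^{- 16 \left|{\omega}\right|}}{8192}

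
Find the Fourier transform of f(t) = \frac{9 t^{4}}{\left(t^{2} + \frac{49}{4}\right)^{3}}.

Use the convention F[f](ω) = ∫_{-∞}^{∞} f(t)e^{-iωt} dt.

F(ω) = \frac{9 \pi \left(49 \omega^{2} - 70 \left|{\omega}\right| + 12\right) e^{- \frac{7 \left|{\omega}\right|}{2}}}{112}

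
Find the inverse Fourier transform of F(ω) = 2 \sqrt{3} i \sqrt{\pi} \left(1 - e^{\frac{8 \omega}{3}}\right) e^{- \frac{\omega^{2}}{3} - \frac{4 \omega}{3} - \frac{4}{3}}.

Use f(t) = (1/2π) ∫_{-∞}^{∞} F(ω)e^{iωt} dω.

f(t) = 6 e^{- \frac{3 t^{2}}{4}} \sin{\left(2 t \right)}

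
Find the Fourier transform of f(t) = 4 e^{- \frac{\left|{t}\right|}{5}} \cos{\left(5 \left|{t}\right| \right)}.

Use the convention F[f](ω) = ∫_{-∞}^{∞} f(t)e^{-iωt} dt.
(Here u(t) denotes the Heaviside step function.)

F(ω) = \frac{40 \left(25 \omega^{2} + 626\right)}{625 \omega^{4} - 31200 \omega^{2} + 391876}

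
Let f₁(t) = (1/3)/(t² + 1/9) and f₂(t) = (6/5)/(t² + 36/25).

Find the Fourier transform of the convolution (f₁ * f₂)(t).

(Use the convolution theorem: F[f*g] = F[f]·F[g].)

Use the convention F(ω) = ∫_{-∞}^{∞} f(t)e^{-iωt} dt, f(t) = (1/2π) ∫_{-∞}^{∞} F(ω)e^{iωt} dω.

F[f₁*f₂](ω) = \pi^{2} e^{- \frac{23 \left|{\omega}\right|}{15}}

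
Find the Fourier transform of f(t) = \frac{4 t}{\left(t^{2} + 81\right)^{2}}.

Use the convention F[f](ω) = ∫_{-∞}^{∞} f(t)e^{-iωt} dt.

F(ω) = - \frac{2 i \pi \omega e^{- 9 \left|{\omega}\right|}}{9}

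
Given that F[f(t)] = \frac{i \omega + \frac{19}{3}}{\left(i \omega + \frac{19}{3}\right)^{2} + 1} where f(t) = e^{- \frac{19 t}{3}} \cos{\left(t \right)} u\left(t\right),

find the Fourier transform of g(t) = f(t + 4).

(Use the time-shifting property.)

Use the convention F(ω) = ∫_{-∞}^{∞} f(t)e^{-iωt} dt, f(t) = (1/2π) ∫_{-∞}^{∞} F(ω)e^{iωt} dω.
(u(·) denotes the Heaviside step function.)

F[g](ω) = \frac{\left(9 i \omega + 57\right) e^{4 i \omega}}{\left(3 i \omega + 19\right)^{2} + 9}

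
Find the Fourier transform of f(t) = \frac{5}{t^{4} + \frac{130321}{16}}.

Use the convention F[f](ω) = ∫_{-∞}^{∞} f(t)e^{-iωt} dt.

F(ω) = \frac{40 \pi e^{- \frac{19 \sqrt{2} \left|{\omega}\right|}{4}} \sin{\left(\frac{19 \sqrt{2} \left|{\omega}\right|}{4} + \frac{\pi}{4} \right)}}{6859}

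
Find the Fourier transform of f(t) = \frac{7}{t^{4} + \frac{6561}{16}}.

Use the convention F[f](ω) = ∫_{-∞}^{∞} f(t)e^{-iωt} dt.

F(ω) = \frac{56 \pi e^{- \frac{9 \sqrt{2} \left|{\omega}\right|}{4}} \sin{\left(\frac{9 \sqrt{2} \left|{\omega}\right|}{4} + \frac{\pi}{4} \right)}}{729}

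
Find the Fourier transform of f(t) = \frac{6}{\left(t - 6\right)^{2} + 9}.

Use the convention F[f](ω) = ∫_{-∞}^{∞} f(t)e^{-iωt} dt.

F(ω) = 2 \pi e^{- 6 i \omega - 3 \left|{\omega}\right|}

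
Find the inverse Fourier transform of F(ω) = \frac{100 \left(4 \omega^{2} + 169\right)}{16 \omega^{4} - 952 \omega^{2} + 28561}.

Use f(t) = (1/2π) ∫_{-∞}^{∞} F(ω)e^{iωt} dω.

f(t) = 5 e^{- \frac{5 \left|{t}\right|}{2}} \cos{\left(6 \left|{t}\right| \right)}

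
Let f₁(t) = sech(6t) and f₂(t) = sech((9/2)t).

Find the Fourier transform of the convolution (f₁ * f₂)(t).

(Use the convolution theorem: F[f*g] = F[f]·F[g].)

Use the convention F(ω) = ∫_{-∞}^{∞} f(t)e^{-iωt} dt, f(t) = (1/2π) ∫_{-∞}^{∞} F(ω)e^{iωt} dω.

F[f₁*f₂](ω) = \frac{\pi^{2}}{27 \cosh{\left(\frac{\pi \omega}{12} \right)} \cosh{\left(\frac{\pi \omega}{9} \right)}}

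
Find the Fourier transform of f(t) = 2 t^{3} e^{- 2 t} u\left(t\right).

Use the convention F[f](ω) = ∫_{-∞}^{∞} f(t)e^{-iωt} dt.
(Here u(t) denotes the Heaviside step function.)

F(ω) = \frac{12}{\left(i \omega + 2\right)^{4}}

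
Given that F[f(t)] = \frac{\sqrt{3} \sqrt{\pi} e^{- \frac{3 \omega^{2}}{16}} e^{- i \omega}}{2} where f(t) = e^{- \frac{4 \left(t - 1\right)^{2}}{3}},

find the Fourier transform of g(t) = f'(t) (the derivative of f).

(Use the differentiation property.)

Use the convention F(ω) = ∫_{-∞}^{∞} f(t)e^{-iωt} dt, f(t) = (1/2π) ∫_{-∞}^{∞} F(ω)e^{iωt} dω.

F[g](ω) = \frac{\sqrt{3} i \sqrt{\pi} \omega e^{- \omega \left(\frac{3 \omega}{16} + i\right)}}{2}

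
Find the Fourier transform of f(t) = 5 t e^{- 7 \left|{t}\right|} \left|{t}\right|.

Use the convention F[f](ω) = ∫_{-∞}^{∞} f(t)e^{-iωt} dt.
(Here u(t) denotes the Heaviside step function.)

F(ω) = \frac{20 i \omega \left(\omega^{2} - 147\right)}{\left(\omega^{2} + 49\right)^{3}}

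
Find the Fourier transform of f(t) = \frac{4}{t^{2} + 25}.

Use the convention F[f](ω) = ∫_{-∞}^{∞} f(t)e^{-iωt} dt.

F(ω) = \frac{4 \pi e^{- 5 \left|{\omega}\right|}}{5}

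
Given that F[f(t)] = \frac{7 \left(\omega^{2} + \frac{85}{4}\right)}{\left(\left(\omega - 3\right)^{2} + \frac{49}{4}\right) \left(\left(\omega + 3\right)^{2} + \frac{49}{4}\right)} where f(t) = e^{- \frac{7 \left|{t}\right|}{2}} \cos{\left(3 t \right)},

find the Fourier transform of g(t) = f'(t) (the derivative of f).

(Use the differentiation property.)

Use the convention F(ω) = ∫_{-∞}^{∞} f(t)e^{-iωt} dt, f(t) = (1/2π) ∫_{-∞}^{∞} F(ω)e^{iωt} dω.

F[g](ω) = \frac{28 i \omega \left(4 \omega^{2} + 85\right)}{16 \omega^{4} + 104 \omega^{2} + 7225}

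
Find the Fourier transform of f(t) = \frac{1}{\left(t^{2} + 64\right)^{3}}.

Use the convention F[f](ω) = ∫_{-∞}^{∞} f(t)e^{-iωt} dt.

F(ω) = \frac{\pi \left(64 \omega^{2} + 24 \left|{\omega}\right| + 3\right) e^{- 8 \left|{\omega}\right|}}{262144}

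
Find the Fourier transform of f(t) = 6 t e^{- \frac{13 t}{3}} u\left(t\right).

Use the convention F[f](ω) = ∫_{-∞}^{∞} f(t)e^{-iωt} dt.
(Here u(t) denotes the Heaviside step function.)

F(ω) = \frac{54}{\left(3 i \omega + 13\right)^{2}}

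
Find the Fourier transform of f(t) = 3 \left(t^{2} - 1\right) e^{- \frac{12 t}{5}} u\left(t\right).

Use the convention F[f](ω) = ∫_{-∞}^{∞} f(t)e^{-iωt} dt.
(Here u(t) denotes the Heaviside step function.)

F(ω) = \frac{15 \left(250 i \omega - \left(5 i \omega + 12\right)^{3} + 600\right)}{\left(5 i \omega + 12\right)^{4}}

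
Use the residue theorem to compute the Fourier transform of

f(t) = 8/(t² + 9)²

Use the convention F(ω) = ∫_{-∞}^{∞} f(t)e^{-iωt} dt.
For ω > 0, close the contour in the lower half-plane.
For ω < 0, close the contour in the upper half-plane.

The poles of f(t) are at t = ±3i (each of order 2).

Let g(z) = f(z)e^{-iωz}; for large |z| the factor e^{-iωz} decays in the lower half-plane when ω > 0 and in the upper half-plane when ω < 0.

Case ω > 0 (lower half-plane, clockwise contour ⇒ F(ω) = -2πi·ΣRes):
  Res_{z = - 3 i} g(z) = \frac{2 i \left(3 \omega + 1\right) e^{- 3 \omega}}{27} (pole of order 2)
  F(ω) = -2πi·ΣRes = \frac{4 \pi \left(3 \omega + 1\right) e^{- 3 \omega}}{27}

Case ω < 0 (upper half-plane, counterclockwise contour ⇒ F(ω) = +2πi·ΣRes):
  Res_{z = 3 i} g(z) = \frac{2 i \left(3 \omega - 1\right) e^{3 \omega}}{27} (pole of order 2)
  F(ω) = 2πi·ΣRes = \frac{4 \pi \left(1 - 3 \omega\right) e^{3 \omega}}{27}

Both cases combine into a single formula in |ω|:

F(ω) = \frac{4 \pi \left(3 \left|{\omega}\right| + 1\right) e^{- 3 \left|{\omega}\right|}}{27}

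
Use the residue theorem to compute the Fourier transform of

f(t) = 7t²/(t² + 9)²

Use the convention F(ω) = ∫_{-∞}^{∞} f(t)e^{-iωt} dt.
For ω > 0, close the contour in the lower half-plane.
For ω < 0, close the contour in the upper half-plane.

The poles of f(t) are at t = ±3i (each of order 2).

Let g(z) = f(z)e^{-iωz}; for large |z| the factor e^{-iωz} decays in the lower half-plane when ω > 0 and in the upper half-plane when ω < 0.

Case ω > 0 (lower half-plane, clockwise contour ⇒ F(ω) = -2πi·ΣRes):
  Res_{z = - 3 i} g(z) = \frac{7 i \left(1 - 3 \omega\right) e^{- 3 \omega}}{12} (pole of order 2)
  F(ω) = -2πi·ΣRes = \frac{7 \pi \left(1 - 3 \omega\right) e^{- 3 \omega}}{6}

Case ω < 0 (upper half-plane, counterclockwise contour ⇒ F(ω) = +2πi·ΣRes):
  Res_{z = 3 i} g(z) = \frac{7 i \left(- 3 \omega - 1\right) e^{3 \omega}}{12} (pole of order 2)
  F(ω) = 2πi·ΣRes = \frac{7 \pi \left(3 \omega + 1\right) e^{3 \omega}}{6}

Both cases combine into a single formula in |ω|:

F(ω) = \frac{7 \pi \left(1 - 3 \left|{\omega}\right|\right) e^{- 3 \left|{\omega}\right|}}{6}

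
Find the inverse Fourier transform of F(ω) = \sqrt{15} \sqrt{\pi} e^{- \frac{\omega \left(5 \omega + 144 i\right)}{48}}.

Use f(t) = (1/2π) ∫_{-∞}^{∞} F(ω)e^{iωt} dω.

f(t) = 6 e^{- \frac{12 \left(t - 3\right)^{2}}{5}}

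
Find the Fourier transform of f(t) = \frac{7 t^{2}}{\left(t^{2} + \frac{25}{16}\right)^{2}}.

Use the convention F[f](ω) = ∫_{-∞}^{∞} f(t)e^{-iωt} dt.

F(ω) = \frac{7 \pi \left(4 - 5 \left|{\omega}\right|\right) e^{- \frac{5 \left|{\omega}\right|}{4}}}{10}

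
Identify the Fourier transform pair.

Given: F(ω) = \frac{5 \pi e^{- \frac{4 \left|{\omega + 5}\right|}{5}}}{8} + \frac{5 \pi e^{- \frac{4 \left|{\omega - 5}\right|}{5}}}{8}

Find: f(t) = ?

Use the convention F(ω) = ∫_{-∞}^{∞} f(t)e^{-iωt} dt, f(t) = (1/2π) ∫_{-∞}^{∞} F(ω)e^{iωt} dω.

f(t) = \frac{\cos{\left(5 t \right)}}{t^{2} + \frac{16}{25}}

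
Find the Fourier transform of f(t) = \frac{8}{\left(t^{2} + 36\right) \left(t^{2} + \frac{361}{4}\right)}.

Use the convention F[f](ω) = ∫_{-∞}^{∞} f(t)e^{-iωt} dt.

F(ω) = \frac{16 \pi e^{- 6 \left|{\omega}\right|}}{651} - \frac{64 \pi e^{- \frac{19 \left|{\omega}\right|}{2}}}{4123}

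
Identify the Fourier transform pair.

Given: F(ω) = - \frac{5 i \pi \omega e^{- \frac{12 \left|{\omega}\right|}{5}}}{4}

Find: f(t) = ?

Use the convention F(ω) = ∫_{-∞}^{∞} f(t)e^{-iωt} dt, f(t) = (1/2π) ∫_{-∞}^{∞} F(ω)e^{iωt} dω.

f(t) = \frac{6 t}{\left(t^{2} + \frac{144}{25}\right)^{2}}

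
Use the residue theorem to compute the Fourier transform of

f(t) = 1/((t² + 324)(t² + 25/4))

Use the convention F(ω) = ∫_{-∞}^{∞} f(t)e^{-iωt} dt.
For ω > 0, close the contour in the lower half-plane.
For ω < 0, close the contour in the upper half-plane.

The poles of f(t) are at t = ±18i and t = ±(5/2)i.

Let g(z) = f(z)e^{-iωz}; for large |z| the factor e^{-iωz} decays in the lower half-plane when ω > 0 and in the upper half-plane when ω < 0.

Case ω > 0 (lower half-plane, clockwise contour ⇒ F(ω) = -2πi·ΣRes):
  Res_{z = - 18 i} g(z) = - \frac{i e^{- 18 \omega}}{11439}
  Res_{z = - \frac{5 i}{2}} g(z) = \frac{4 i e^{- \frac{5 \omega}{2}}}{6355}
  F(ω) = -2πi·ΣRes = - \frac{2 \pi e^{- 18 \omega}}{11439} + \frac{8 \pi e^{- \frac{5 \omega}{2}}}{6355}

Case ω < 0 (upper half-plane, counterclockwise contour ⇒ F(ω) = +2πi·ΣRes):
  Res_{z = 18 i} g(z) = \frac{i e^{18 \omega}}{11439}
  Res_{z = \frac{5 i}{2}} g(z) = - \frac{4 i e^{\frac{5 \omega}{2}}}{6355}
  F(ω) = 2πi·ΣRes = \frac{2 \pi \left(36 e^{\frac{5 \omega}{2}} - 5 e^{18 \omega}\right)}{57195}

Both cases combine into a single formula in |ω|:

F(ω) = - \frac{2 \pi e^{- 18 \left|{\omega}\right|}}{11439} + \frac{8 \pi e^{- \frac{5 \left|{\omega}\right|}{2}}}{6355}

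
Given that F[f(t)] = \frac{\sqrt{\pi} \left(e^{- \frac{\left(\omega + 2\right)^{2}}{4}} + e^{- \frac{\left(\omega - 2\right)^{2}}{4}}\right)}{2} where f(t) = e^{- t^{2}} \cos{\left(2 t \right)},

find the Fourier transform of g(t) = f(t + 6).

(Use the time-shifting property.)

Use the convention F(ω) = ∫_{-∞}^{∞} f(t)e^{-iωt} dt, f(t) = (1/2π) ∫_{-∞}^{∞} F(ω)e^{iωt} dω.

F[g](ω) = \frac{\sqrt{\pi} \left(e^{2 \omega} + 1\right) e^{- \frac{\omega^{2}}{4} - \omega + 6 i \omega - 1}}{2}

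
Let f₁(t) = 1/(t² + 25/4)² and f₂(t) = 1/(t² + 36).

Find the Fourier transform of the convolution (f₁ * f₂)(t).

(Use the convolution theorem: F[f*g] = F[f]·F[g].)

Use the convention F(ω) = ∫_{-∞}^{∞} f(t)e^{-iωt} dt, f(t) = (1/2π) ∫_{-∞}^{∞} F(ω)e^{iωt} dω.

F[f₁*f₂](ω) = \frac{\pi^{2} \left(5 \left|{\omega}\right| + 2\right) e^{- \frac{17 \left|{\omega}\right|}{2}}}{375}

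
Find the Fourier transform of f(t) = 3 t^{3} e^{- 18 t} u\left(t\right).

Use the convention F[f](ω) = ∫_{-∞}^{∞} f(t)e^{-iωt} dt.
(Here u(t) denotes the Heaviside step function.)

F(ω) = \frac{18}{\left(i \omega + 18\right)^{4}}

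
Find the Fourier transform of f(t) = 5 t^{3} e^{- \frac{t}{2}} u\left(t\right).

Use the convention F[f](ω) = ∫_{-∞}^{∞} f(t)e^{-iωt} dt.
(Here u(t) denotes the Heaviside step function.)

F(ω) = \frac{480}{\left(2 i \omega + 1\right)^{4}}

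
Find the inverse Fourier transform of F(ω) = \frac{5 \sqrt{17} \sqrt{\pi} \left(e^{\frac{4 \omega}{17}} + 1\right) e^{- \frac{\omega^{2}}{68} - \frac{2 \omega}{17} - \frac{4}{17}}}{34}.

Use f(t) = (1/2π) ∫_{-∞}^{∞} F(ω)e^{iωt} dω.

f(t) = 5 e^{- 17 t^{2}} \cos{\left(4 t \right)}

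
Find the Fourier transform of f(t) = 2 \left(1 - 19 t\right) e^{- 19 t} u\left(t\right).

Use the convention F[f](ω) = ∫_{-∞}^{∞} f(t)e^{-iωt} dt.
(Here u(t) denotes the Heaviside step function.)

F(ω) = \frac{2 i \omega}{- \omega^{2} + 38 i \omega + 361}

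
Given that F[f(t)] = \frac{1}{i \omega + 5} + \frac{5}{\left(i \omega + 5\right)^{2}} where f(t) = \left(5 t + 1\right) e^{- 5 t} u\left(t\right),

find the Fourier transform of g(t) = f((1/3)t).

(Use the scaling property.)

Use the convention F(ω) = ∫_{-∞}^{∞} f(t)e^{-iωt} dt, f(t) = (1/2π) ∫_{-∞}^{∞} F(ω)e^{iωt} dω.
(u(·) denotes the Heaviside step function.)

F[g](ω) = \frac{3 \left(- 3 i \omega - 10\right)}{9 \omega^{2} - 30 i \omega - 25}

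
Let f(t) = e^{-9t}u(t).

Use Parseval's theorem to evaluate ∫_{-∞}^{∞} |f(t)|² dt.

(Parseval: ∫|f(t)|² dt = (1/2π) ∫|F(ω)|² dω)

∫|f(t)|² dt = \frac{1}{18}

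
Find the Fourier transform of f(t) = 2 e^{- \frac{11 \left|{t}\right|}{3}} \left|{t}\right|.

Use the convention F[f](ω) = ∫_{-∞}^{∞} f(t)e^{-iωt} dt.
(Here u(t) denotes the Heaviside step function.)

F(ω) = \frac{36 \left(121 - 9 \omega^{2}\right)}{\left(9 \omega^{2} + 121\right)^{2}}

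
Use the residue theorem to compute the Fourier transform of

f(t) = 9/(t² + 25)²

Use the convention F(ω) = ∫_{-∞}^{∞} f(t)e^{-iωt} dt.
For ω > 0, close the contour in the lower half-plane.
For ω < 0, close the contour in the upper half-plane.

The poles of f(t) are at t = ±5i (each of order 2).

Let g(z) = f(z)e^{-iωz}; for large |z| the factor e^{-iωz} decays in the lower half-plane when ω > 0 and in the upper half-plane when ω < 0.

Case ω > 0 (lower half-plane, clockwise contour ⇒ F(ω) = -2πi·ΣRes):
  Res_{z = - 5 i} g(z) = \frac{9 i \left(5 \omega + 1\right) e^{- 5 \omega}}{500} (pole of order 2)
  F(ω) = -2πi·ΣRes = \frac{9 \pi \left(5 \omega + 1\right) e^{- 5 \omega}}{250}

Case ω < 0 (upper half-plane, counterclockwise contour ⇒ F(ω) = +2πi·ΣRes):
  Res_{z = 5 i} g(z) = \frac{9 i \left(5 \omega - 1\right) e^{5 \omega}}{500} (pole of order 2)
  F(ω) = 2πi·ΣRes = \frac{9 \pi \left(1 - 5 \omega\right) e^{5 \omega}}{250}

Both cases combine into a single formula in |ω|:

F(ω) = \frac{9 \pi \left(5 \left|{\omega}\right| + 1\right) e^{- 5 \left|{\omega}\right|}}{250}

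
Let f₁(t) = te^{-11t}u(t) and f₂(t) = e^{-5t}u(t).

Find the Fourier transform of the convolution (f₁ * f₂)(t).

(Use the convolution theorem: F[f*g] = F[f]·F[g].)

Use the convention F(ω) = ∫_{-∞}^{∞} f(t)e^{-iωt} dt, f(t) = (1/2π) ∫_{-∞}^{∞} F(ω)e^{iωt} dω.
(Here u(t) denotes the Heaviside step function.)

F[f₁*f₂](ω) = \frac{1}{\left(i \omega + 5\right) \left(i \omega + 11\right)^{2}}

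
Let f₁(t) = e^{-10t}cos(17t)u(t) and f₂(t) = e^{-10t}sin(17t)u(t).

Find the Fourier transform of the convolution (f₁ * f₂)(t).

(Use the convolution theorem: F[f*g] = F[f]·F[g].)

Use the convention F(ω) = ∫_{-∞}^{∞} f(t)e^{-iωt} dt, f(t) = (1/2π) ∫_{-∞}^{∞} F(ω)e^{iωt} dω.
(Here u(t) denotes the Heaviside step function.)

F[f₁*f₂](ω) = \frac{17 \left(i \omega + 10\right)}{\left(\left(i \omega + 10\right)^{2} + 289\right)^{2}}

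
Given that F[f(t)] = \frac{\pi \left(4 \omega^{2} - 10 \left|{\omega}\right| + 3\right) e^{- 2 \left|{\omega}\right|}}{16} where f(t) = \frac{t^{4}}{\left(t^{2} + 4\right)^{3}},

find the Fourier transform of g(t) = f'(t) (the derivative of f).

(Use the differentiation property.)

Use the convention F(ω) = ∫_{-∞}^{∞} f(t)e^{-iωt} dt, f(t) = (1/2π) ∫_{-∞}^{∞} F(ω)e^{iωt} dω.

F[g](ω) = \frac{i \pi \omega \left(4 \omega^{2} - 10 \left|{\omega}\right| + 3\right) e^{- 2 \left|{\omega}\right|}}{16}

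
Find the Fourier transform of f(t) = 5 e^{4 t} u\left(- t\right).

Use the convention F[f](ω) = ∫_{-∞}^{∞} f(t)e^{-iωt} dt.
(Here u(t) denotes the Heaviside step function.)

F(ω) = - \frac{5}{i \omega - 4}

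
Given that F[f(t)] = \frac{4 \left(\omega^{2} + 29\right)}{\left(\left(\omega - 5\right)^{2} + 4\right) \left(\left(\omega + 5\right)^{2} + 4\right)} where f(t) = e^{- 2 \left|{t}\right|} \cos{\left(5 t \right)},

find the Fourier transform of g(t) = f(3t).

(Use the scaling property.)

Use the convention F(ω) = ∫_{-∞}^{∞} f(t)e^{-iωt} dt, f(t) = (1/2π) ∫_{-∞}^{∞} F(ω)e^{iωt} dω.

F[g](ω) = \frac{12 \left(\omega^{2} + 261\right)}{\omega^{4} - 378 \omega^{2} + 68121}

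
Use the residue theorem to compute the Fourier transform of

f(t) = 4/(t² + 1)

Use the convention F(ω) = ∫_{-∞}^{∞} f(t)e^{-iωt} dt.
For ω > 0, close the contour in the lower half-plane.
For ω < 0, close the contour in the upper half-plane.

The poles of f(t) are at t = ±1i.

Let g(z) = f(z)e^{-iωz}; for large |z| the factor e^{-iωz} decays in the lower half-plane when ω > 0 and in the upper half-plane when ω < 0.

Case ω > 0 (lower half-plane, clockwise contour ⇒ F(ω) = -2πi·ΣRes):
  Res_{z = - i} g(z) = 2 i e^{- \omega}
  F(ω) = -2πi·ΣRes = 4 \pi e^{- \omega}

Case ω < 0 (upper half-plane, counterclockwise contour ⇒ F(ω) = +2πi·ΣRes):
  Res_{z = i} g(z) = - 2 i e^{\omega}
  F(ω) = 2πi·ΣRes = 4 \pi e^{\omega}

Both cases combine into a single formula in |ω|:

F(ω) = 4 \pi e^{- \left|{\omega}\right|}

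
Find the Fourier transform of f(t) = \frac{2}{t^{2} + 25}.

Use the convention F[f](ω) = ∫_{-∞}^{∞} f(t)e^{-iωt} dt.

F(ω) = \frac{2 \pi e^{- 5 \left|{\omega}\right|}}{5}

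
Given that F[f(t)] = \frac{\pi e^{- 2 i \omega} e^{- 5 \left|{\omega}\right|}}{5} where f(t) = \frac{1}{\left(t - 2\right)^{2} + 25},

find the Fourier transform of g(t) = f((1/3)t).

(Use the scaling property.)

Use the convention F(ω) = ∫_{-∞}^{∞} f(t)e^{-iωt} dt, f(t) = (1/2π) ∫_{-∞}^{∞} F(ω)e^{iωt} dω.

F[g](ω) = \frac{3 \pi e^{- 6 i \omega - 15 \left|{\omega}\right|}}{5}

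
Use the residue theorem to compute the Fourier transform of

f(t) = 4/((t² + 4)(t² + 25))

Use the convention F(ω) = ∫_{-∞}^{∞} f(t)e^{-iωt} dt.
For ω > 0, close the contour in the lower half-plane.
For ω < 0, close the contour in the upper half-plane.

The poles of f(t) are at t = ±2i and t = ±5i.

Let g(z) = f(z)e^{-iωz}; for large |z| the factor e^{-iωz} decays in the lower half-plane when ω > 0 and in the upper half-plane when ω < 0.

Case ω > 0 (lower half-plane, clockwise contour ⇒ F(ω) = -2πi·ΣRes):
  Res_{z = - 2 i} g(z) = \frac{i e^{- 2 \omega}}{21}
  Res_{z = - 5 i} g(z) = - \frac{2 i e^{- 5 \omega}}{105}
  F(ω) = -2πi·ΣRes = \frac{2 \pi \left(5 e^{3 \omega} - 2\right) e^{- 5 \omega}}{105}

Case ω < 0 (upper half-plane, counterclockwise contour ⇒ F(ω) = +2πi·ΣRes):
  Res_{z = 2 i} g(z) = - \frac{i e^{2 \omega}}{21}
  Res_{z = 5 i} g(z) = \frac{2 i e^{5 \omega}}{105}
  F(ω) = 2πi·ΣRes = \frac{2 \pi \left(5 - 2 e^{3 \omega}\right) e^{2 \omega}}{105}

Both cases combine into a single formula in |ω|:

F(ω) = \frac{2 \pi \left(5 e^{3 \left|{\omega}\right|} - 2\right) e^{- 5 \left|{\omega}\right|}}{105}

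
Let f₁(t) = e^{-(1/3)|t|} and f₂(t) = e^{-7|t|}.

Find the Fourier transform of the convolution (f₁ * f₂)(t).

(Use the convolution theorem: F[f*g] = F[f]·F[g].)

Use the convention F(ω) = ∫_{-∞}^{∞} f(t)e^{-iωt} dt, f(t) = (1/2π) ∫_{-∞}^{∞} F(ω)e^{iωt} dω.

F[f₁*f₂](ω) = \frac{84}{\left(\omega^{2} + 49\right) \left(9 \omega^{2} + 1\right)}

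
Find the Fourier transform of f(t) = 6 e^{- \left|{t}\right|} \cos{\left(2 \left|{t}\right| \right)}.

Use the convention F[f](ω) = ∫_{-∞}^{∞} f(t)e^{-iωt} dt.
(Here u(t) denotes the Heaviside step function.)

F(ω) = \frac{12 \left(\omega^{2} + 5\right)}{\omega^{4} - 6 \omega^{2} + 25}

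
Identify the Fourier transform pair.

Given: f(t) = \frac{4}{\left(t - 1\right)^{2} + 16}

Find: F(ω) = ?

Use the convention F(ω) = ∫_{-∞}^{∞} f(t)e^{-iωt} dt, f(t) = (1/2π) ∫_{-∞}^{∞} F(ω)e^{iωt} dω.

F(ω) = \pi e^{- i \omega - 4 \left|{\omega}\right|}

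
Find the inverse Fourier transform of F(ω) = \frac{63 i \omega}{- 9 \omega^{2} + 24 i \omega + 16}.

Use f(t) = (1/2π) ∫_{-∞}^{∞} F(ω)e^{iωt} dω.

f(t) = 7 \left(1 - \frac{4 t}{3}\right) e^{- \frac{4 t}{3}} u\left(t\right)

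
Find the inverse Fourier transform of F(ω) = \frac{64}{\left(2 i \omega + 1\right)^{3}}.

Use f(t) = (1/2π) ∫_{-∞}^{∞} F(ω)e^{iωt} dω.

f(t) = 4 t^{2} e^{- \frac{t}{2}} u\left(t\right)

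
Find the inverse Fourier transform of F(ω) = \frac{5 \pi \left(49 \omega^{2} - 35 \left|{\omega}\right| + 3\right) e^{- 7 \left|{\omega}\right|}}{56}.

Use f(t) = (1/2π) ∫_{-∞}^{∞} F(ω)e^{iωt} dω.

f(t) = \frac{5 t^{4}}{\left(t^{2} + 49\right)^{3}}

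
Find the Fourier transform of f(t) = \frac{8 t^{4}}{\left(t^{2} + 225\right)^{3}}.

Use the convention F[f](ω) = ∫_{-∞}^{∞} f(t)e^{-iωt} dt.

F(ω) = \frac{\pi \left(75 \omega^{2} - 25 \left|{\omega}\right| + 1\right) e^{- 15 \left|{\omega}\right|}}{5}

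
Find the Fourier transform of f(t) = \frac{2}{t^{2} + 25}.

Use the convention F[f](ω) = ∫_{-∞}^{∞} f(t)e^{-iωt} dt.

F(ω) = \frac{2 \pi e^{- 5 \left|{\omega}\right|}}{5}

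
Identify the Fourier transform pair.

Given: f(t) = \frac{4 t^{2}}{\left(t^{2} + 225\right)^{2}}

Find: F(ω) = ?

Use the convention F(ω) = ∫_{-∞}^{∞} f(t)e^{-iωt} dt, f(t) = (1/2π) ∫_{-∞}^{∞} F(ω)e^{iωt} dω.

F(ω) = \frac{2 \pi \left(1 - 15 \left|{\omega}\right|\right) e^{- 15 \left|{\omega}\right|}}{15}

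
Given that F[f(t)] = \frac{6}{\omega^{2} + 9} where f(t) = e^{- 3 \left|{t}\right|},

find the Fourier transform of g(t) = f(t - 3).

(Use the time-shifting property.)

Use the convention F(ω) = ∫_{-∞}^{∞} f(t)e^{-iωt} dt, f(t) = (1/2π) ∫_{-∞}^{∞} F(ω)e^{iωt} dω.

F[g](ω) = \frac{6 e^{- 3 i \omega}}{\omega^{2} + 9}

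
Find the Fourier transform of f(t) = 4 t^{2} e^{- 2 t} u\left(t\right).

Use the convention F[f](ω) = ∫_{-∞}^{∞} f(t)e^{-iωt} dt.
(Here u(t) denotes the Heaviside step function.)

F(ω) = \frac{8}{\left(i \omega + 2\right)^{3}}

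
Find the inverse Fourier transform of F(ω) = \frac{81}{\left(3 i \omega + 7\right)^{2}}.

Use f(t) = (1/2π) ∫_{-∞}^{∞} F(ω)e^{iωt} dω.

f(t) = 9 t e^{- \frac{7 t}{3}} u\left(t\right)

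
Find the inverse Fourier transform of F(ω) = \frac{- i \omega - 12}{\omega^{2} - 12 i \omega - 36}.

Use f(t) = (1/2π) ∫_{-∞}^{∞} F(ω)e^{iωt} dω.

f(t) = \left(6 t + 1\right) e^{- 6 t} u\left(t\right)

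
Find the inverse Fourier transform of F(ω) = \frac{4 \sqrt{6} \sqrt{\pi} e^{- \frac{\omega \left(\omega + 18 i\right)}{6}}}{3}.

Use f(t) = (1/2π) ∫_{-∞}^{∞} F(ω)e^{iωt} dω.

f(t) = 4 e^{- \frac{3 \left(t - 3\right)^{2}}{2}}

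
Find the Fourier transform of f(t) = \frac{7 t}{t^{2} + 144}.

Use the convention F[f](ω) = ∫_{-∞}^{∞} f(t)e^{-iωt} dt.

F(ω) = - 7 i \pi e^{- 12 \left|{\omega}\right|} \operatorname{sign}{\left(\omega \right)}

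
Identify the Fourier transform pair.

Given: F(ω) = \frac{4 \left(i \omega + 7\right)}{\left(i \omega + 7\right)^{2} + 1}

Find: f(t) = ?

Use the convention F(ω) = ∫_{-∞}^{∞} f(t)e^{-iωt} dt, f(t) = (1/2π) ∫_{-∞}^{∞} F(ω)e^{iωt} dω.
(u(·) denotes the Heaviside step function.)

f(t) = 4 e^{- 7 t} \cos{\left(t \right)} u\left(t\right)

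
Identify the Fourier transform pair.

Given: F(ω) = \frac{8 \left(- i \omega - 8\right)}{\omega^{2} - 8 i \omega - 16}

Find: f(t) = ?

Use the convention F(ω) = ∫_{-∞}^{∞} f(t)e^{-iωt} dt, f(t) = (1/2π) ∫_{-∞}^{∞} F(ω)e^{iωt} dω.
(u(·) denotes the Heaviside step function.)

f(t) = 8 \left(4 t + 1\right) e^{- 4 t} u\left(t\right)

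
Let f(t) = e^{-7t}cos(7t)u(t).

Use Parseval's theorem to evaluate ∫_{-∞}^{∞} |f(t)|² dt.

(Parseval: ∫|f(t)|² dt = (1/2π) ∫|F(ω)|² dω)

∫|f(t)|² dt = \frac{3}{56}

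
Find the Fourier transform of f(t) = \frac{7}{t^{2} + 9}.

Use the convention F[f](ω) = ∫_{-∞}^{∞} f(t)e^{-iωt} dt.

F(ω) = \frac{7 \pi e^{- 3 \left|{\omega}\right|}}{3}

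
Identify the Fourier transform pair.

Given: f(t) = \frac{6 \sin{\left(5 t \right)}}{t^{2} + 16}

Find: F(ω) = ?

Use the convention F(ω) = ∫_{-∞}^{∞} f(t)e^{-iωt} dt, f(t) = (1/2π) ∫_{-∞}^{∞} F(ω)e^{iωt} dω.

F(ω) = \frac{3 i \pi e^{- 4 \left|{\omega + 5}\right|}}{4} - \frac{3 i \pi e^{- 4 \left|{\omega - 5}\right|}}{4}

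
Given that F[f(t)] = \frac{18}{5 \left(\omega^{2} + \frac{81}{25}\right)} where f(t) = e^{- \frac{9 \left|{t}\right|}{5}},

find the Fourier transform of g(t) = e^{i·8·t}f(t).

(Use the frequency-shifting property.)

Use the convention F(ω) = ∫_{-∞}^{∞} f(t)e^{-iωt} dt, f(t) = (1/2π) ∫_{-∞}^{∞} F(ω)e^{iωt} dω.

F[g](ω) = \frac{90}{25 \left(\omega - 8\right)^{2} + 81}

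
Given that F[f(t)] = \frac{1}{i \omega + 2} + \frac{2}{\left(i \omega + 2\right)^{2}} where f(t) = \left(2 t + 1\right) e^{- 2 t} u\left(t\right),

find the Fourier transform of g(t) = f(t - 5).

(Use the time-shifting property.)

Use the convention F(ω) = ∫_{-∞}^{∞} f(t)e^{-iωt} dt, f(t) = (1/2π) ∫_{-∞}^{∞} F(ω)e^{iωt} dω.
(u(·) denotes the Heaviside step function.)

F[g](ω) = \frac{\left(- i \omega - 4\right) e^{- 5 i \omega}}{\omega^{2} - 4 i \omega - 4}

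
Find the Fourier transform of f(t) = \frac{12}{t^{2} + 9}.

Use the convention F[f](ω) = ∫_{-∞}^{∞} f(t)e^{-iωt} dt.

F(ω) = 4 \pi e^{- 3 \left|{\omega}\right|}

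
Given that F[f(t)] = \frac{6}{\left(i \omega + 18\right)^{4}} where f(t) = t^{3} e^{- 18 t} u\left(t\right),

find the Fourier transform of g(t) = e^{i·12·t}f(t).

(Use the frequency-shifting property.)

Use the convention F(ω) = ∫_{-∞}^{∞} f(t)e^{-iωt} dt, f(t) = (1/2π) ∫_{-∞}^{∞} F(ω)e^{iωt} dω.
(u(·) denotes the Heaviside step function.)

F[g](ω) = \frac{6}{\left(i \left(\omega - 12\right) + 18\right)^{4}}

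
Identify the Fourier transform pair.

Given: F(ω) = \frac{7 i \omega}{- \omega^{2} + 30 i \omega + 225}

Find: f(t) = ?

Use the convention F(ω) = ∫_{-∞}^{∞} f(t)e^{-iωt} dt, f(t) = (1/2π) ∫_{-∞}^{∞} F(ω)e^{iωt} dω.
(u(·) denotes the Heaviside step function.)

f(t) = 7 \left(1 - 15 t\right) e^{- 15 t} u\left(t\right)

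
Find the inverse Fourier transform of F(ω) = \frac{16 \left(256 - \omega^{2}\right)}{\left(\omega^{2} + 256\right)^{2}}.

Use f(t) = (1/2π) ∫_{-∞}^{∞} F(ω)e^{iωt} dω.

f(t) = 8 e^{- 16 \left|{t}\right|} \left|{t}\right|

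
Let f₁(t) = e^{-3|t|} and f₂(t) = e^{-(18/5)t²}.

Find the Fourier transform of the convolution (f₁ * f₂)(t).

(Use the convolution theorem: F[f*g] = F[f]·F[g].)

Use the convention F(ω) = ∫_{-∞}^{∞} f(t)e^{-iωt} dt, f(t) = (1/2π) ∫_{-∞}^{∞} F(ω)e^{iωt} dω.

F[f₁*f₂](ω) = \frac{\sqrt{10} \sqrt{\pi} e^{- \frac{5 \omega^{2}}{72}}}{\omega^{2} + 9}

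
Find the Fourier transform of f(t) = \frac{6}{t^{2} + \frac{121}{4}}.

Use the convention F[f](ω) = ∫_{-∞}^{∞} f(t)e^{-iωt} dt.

F(ω) = \frac{12 \pi e^{- \frac{11 \left|{\omega}\right|}{2}}}{11}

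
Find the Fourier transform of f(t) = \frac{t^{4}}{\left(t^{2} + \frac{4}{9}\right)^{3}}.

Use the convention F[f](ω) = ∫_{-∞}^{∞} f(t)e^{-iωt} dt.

F(ω) = \frac{\pi \left(4 \omega^{2} - 30 \left|{\omega}\right| + 27\right) e^{- \frac{2 \left|{\omega}\right|}{3}}}{48}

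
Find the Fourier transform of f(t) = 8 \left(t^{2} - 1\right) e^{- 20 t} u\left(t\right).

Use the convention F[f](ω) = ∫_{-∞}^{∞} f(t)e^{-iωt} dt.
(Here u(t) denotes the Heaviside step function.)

F(ω) = \frac{8 \left(2 i \omega - \left(i \omega + 20\right)^{3} + 40\right)}{\left(i \omega + 20\right)^{4}}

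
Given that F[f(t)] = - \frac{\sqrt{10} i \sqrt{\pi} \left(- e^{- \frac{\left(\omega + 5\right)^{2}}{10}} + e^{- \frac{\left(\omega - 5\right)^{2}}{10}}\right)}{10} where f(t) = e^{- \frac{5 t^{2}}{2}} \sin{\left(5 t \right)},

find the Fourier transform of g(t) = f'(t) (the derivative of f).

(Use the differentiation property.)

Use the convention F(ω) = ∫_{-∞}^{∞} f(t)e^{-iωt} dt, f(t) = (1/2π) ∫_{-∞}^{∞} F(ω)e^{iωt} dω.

F[g](ω) = \frac{\sqrt{10} \sqrt{\pi} \omega \left(e^{2 \omega} - 1\right) e^{- \frac{\omega^{2}}{10} - \omega - \frac{5}{2}}}{10}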